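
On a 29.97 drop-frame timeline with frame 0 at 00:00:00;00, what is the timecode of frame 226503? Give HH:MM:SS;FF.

02:05:57;19

Each 10-minute DF block holds 10 × 60 × 30 − 9 × 2 = 17982 frames. 226503 ÷ 17982 → 12 full blocks, remainder 10719.
Within the partial block the first minute is 1800 frames and each further minute 1798, so 5 further minute boundaries passed. Total skipped labels = 18 × 12 + 2 × 5 = 226.
Non-drop label index = 226503 + 226 = 226729; at 30 labels/s that is 02:05:57:19, i.e. DF 02:05:57;19.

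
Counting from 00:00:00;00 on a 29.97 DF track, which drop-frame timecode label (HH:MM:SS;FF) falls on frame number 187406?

Each 10-minute DF block holds 10 × 60 × 30 − 9 × 2 = 17982 frames. 187406 ÷ 17982 → 10 full blocks, remainder 7586.
Within the partial block the first minute is 1800 frames and each further minute 1798, so 4 further minute boundaries passed. Total skipped labels = 18 × 10 + 2 × 4 = 188.
Non-drop label index = 187406 + 188 = 187594; at 30 labels/s that is 01:44:13:04, i.e. DF 01:44:13;04.

01:44:13;04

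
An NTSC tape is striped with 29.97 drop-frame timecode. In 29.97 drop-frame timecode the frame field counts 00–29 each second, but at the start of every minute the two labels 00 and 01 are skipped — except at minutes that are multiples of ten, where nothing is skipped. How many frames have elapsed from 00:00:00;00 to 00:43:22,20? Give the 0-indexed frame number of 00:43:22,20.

As if non-drop at 30 labels/s: (0 × 3600 + 43 × 60 + 22) × 30 + 20 = 78080.
Minute boundaries passed: 43; those not divisible by 10: 43 − 4 = 39; dropped labels = 2 × 39 = 78.
Actual frame index = 78080 − 78 = 78002.

78002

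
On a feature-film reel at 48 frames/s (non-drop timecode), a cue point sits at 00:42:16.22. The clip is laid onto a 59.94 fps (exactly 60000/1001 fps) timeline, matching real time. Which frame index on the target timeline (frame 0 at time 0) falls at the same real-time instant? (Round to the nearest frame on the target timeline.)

frame 152035

Source frame index: (0×3600 + 42×60 + 16) × 48 + 22 = 121750.
Real time: 121750 / (48) = 60875/24 s.
Target frame: (60875/24) × (60000/1001) = 152187500/1001 ≈ 152035.465 → 152035.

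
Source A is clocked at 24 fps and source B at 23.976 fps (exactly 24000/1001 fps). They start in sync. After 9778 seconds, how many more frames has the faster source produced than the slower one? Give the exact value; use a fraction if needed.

A emits 24 × 9778 = 234672 frames; B emits 24000/1001 × 9778 = 234672000/1001.
Difference = 234672/1001 frames (≈ 234.4376); B is behind A.

234672/1001 frames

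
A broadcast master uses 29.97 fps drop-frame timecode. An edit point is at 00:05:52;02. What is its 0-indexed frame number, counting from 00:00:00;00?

As if non-drop at 30 labels/s: (0 × 3600 + 5 × 60 + 52) × 30 + 2 = 10562.
Minute boundaries passed: 5; those not divisible by 10: 5 − 0 = 5; dropped labels = 2 × 5 = 10.
Actual frame index = 10562 − 10 = 10552.

10552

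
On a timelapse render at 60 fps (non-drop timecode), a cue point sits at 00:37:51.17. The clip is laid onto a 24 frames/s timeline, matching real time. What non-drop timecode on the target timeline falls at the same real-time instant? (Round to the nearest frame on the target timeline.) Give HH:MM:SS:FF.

Source frame index: (0×3600 + 37×60 + 51) × 60 + 17 = 136277.
Real time: 136277 / (60) = 136277/60 s.
Target frame: (136277/60) × (24) = 272554/5 ≈ 54510.800 → 54511.
At 24 labels/s: frame 54511 → 00:37:51:07.

00:37:51:07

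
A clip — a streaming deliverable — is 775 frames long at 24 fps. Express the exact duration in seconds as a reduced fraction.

775/24 seconds

Running time = 775 ÷ (24) = 775 × 1/24 = 775/24 s.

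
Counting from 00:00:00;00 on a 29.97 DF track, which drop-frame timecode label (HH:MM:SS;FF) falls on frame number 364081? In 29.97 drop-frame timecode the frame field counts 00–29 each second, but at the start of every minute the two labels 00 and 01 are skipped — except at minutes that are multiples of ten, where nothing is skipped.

Each 10-minute DF block holds 10 × 60 × 30 − 9 × 2 = 17982 frames. 364081 ÷ 17982 → 20 full blocks, remainder 4441.
Within the partial block the first minute is 1800 frames and each further minute 1798, so 2 further minute boundaries passed. Total skipped labels = 18 × 20 + 2 × 2 = 364.
Non-drop label index = 364081 + 364 = 364445; at 30 labels/s that is 03:22:28:05, i.e. DF 03:22:28;05.

03:22:28;05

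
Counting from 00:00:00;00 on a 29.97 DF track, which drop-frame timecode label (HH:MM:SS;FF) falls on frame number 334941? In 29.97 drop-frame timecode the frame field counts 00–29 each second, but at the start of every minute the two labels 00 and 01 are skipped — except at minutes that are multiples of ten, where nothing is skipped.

Each 10-minute DF block holds 10 × 60 × 30 − 9 × 2 = 17982 frames. 334941 ÷ 17982 → 18 full blocks, remainder 11265.
Within the partial block the first minute is 1800 frames and each further minute 1798, so 6 further minute boundaries passed. Total skipped labels = 18 × 18 + 2 × 6 = 336.
Non-drop label index = 334941 + 336 = 335277; at 30 labels/s that is 03:06:15:27, i.e. DF 03:06:15;27.

03:06:15;27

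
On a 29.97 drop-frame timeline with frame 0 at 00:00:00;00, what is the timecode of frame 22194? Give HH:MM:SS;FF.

00:12:20;16

Each 10-minute DF block holds 10 × 60 × 30 − 9 × 2 = 17982 frames. 22194 ÷ 17982 → 1 full block, remainder 4212.
Within the partial block the first minute is 1800 frames and each further minute 1798, so 2 further minute boundaries passed. Total skipped labels = 18 × 1 + 2 × 2 = 22.
Non-drop label index = 22194 + 22 = 22216; at 30 labels/s that is 00:12:20:16, i.e. DF 00:12:20;16.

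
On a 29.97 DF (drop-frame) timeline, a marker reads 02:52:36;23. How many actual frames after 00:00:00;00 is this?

As if non-drop at 30 labels/s: (2 × 3600 + 52 × 60 + 36) × 30 + 23 = 310703.
Minute boundaries passed: 172; those not divisible by 10: 172 − 17 = 155; dropped labels = 2 × 155 = 310.
Actual frame index = 310703 − 310 = 310393.

310393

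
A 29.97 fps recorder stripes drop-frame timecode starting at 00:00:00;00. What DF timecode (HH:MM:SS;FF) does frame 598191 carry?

Ten DF minutes hold 17982 frames, so frame 598191 lies in block 33 (frames 593406–611387) with 4785 frames into that block.
The block's first minute is 1800 frames and the rest 1798 each; 4785 frames reaches minute 2, so 33 × 18 + 2 × 2 = 598 labels have been skipped so far.
Adding those back, label number 598191 + 598 = 598789 at 30 labels/s is 19959 s + 19 f = 5 h 32 min 39 s frame 19, i.e. 05:32:39;19.

05:32:39;19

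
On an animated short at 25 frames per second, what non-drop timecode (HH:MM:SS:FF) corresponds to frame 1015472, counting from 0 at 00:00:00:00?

11:16:58:22

1015472 ÷ 25 = 40618 full seconds, remainder 22 frames.
40618 s = 11 h 16 min 58 s.
Timecode: 11:16:58:22.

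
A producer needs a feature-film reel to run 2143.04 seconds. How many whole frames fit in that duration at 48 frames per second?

102865 frames

Frames = 2143.04 × 48 = 2571648/25 ≈ 102865.9200.
Complete frames: 102865.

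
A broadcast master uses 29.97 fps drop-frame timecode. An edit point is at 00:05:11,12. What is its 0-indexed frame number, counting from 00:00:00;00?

Complete 10-minute blocks: 0, each 17982 frames → 0.
Remaining 5 whole minutes in the current block: 1800 + 4 × 1798 = 8992 frames.
Within the current minute: 11 × 30 + 12 − 2 = 340 (labels ;00/;01 skipped at this minute). Total = 0 + 8992 + 340 = 9332.

9332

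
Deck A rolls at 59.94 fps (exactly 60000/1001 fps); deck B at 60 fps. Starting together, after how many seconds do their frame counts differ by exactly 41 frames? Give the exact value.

The gap grows by |60 − 60000/1001| = 60/1001 frames per second.
Time for a 41-frame gap: 41 ÷ (60/1001) = 41041/60 s.

41041/60 seconds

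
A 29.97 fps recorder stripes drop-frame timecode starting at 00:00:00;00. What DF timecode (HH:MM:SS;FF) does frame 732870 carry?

06:47:33;14

Each 10-minute DF block holds 10 × 60 × 30 − 9 × 2 = 17982 frames. 732870 ÷ 17982 → 40 full blocks, remainder 13590.
Within the partial block the first minute is 1800 frames and each further minute 1798, so 7 further minute boundaries passed. Total skipped labels = 18 × 40 + 2 × 7 = 734.
Non-drop label index = 732870 + 734 = 733604; at 30 labels/s that is 06:47:33:14, i.e. DF 06:47:33;14.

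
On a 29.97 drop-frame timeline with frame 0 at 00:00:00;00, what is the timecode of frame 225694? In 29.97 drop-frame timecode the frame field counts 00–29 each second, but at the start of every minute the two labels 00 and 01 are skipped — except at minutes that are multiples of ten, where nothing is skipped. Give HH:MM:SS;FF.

02:05:30;20

Ten DF minutes hold 17982 frames, so frame 225694 lies in block 12 (frames 215784–233765) with 9910 frames into that block.
The block's first minute is 1800 frames and the rest 1798 each; 9910 frames reaches minute 5, so 12 × 18 + 5 × 2 = 226 labels have been skipped so far.
Adding those back, label number 225694 + 226 = 225920 at 30 labels/s is 7530 s + 20 f = 2 h 5 min 30 s frame 20, i.e. 02:05:30;20.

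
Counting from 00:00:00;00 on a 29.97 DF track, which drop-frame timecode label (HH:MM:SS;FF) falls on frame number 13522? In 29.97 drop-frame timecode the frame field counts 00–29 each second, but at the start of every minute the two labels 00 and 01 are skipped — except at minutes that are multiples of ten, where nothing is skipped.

00:07:31;06

Each 10-minute DF block holds 10 × 60 × 30 − 9 × 2 = 17982 frames. 13522 ÷ 17982 → 0 full blocks, remainder 13522.
Within the partial block the first minute is 1800 frames and each further minute 1798, so 7 further minute boundaries passed. Total skipped labels = 18 × 0 + 2 × 7 = 14.
Non-drop label index = 13522 + 14 = 13536; at 30 labels/s that is 00:07:31:06, i.e. DF 00:07:31;06.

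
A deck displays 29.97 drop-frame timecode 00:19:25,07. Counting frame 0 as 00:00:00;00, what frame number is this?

34921

As if non-drop at 30 labels/s: (0 × 3600 + 19 × 60 + 25) × 30 + 7 = 34957.
Minute boundaries passed: 19; those not divisible by 10: 19 − 1 = 18; dropped labels = 2 × 18 = 36.
Actual frame index = 34957 − 36 = 34921.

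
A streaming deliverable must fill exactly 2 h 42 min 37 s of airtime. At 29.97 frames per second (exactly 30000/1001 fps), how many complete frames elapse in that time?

292417 frames

2 h 42 min 37 s = 9757 s.
Frames = 9757 × 30000/1001 = 26610000/91 ≈ 292417.5824.
Complete frames: 292417.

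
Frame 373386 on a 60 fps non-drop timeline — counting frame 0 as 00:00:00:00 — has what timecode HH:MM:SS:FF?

01:43:43:06

373386 ÷ 60 = 6223 full seconds, remainder 6 frames.
6223 s = 1 h 43 min 43 s.
Timecode: 01:43:43:06.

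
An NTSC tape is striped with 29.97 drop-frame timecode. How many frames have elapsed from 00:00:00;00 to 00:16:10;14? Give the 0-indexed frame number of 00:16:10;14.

29084

As if non-drop at 30 labels/s: (0 × 3600 + 16 × 60 + 10) × 30 + 14 = 29114.
Minute boundaries passed: 16; those not divisible by 10: 16 − 1 = 15; dropped labels = 2 × 15 = 30.
Actual frame index = 29114 − 30 = 29084.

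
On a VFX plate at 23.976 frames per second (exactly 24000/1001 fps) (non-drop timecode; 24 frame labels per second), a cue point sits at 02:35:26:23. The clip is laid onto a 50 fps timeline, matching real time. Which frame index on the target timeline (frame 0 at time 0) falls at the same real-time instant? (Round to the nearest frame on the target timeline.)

Source frame index: (2×3600 + 35×60 + 26) × 24 + 23 = 223847.
Real time: 223847 / (24000/1001) = 224070847/24000 s.
Target frame: (224070847/24000) × (50) = 224070847/480 ≈ 466814.265 → 466814.

frame 466814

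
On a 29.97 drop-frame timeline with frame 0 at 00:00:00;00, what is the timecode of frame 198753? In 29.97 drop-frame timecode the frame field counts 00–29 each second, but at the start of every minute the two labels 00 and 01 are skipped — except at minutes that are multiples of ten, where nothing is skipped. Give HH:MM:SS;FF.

01:50:31;21

Each 10-minute DF block holds 10 × 60 × 30 − 9 × 2 = 17982 frames. 198753 ÷ 17982 → 11 full blocks, remainder 951.
Within the partial block the first minute is 1800 frames and each further minute 1798, so 0 further minute boundaries passed. Total skipped labels = 18 × 11 + 2 × 0 = 198.
Non-drop label index = 198753 + 198 = 198951; at 30 labels/s that is 01:50:31:21, i.e. DF 01:50:31;21.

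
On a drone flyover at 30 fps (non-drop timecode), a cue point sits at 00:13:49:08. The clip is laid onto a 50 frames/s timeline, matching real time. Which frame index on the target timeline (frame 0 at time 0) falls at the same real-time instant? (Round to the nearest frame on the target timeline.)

Source frame index: (0×3600 + 13×60 + 49) × 30 + 8 = 24878.
Real time: 24878 / (30) = 12439/15 s.
Target frame: (12439/15) × (50) = 124390/3 ≈ 41463.333 → 41463.

frame 41463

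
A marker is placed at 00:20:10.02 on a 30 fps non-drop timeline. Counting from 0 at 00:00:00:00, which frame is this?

Total seconds to the label: (0 × 3600 + 20 × 60 + 10) = 1210.
Frame index = 1210 × 30 + 2 = 36302.

frame 36302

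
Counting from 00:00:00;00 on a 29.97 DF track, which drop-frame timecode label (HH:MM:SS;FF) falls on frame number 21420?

00:11:54;20

Ten DF minutes hold 17982 frames, so frame 21420 lies in block 1 (frames 17982–35963) with 3438 frames into that block.
The block's first minute is 1800 frames and the rest 1798 each; 3438 frames reaches minute 1, so 1 × 18 + 1 × 2 = 20 labels have been skipped so far.
Adding those back, label number 21420 + 20 = 21440 at 30 labels/s is 714 s + 20 f = 0 h 11 min 54 s frame 20, i.e. 00:11:54;20.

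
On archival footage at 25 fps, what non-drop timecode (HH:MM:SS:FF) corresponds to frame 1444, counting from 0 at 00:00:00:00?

00:00:57:19

1444 ÷ 25 = 57 full seconds, remainder 19 frames.
57 s = 0 h 0 min 57 s.
Timecode: 00:00:57:19.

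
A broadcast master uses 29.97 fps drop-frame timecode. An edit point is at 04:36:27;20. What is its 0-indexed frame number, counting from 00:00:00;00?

497132

As if non-drop at 30 labels/s: (4 × 3600 + 36 × 60 + 27) × 30 + 20 = 497630.
Minute boundaries passed: 276; those not divisible by 10: 276 − 27 = 249; dropped labels = 2 × 249 = 498.
Actual frame index = 497630 − 498 = 497132.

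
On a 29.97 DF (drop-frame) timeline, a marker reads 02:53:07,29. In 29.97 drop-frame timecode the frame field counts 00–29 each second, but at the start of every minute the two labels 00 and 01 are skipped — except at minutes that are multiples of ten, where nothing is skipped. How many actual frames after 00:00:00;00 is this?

Complete 10-minute blocks: 17, each 17982 frames → 305694.
Remaining 3 whole minutes in the current block: 1800 + 2 × 1798 = 5396 frames.
Within the current minute: 7 × 30 + 29 − 2 = 237 (labels ;00/;01 skipped at this minute). Total = 305694 + 5396 + 237 = 311327.

311327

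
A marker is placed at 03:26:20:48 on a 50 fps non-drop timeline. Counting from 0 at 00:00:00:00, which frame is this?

Total seconds to the label: (3 × 3600 + 26 × 60 + 20) = 12380.
Frame index = 12380 × 50 + 48 = 619048.

619048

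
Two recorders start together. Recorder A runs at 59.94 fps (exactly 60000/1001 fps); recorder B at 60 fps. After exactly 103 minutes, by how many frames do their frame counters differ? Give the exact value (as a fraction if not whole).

370800/1001 frames

103 min = 6180 s.
A emits 60000/1001 × 6180 = 370800000/1001 frames; B emits 60 × 6180 = 370800.
Difference = 370800/1001 frames (≈ 370.4296); B is ahead of A.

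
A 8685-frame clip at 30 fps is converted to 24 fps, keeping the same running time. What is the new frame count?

6948 frames

Target frames = source frames × (target rate / source rate) = 8685 × (24)/(30) = 8685 × 4/5 = 6948.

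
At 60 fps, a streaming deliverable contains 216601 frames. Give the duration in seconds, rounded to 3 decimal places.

3610.017 seconds

Running time = 216601 × 1/60 = 216601/60 s ≈ 3610.017 s.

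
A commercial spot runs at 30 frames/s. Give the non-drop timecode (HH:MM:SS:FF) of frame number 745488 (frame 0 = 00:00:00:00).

745488 ÷ 30 = 24849 full seconds, remainder 18 frames.
24849 s = 6 h 54 min 9 s.
Timecode: 06:54:09:18.

06:54:09:18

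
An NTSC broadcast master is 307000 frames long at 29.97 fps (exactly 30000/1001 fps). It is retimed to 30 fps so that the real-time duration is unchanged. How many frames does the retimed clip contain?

Target frames = source frames × (target rate / source rate) = 307000 × (30)/(30000/1001) = 307000 × 1001/1000 = 307307.

307307 frames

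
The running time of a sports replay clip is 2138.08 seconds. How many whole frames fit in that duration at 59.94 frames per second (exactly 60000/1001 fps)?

Frames = 2138.08 × 60000/1001 = 18326400/143 ≈ 128156.6434.
Complete frames: 128156.

128156 frames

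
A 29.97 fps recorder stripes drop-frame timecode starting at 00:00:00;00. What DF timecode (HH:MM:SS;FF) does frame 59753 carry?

00:33:13;23

Each 10-minute DF block holds 10 × 60 × 30 − 9 × 2 = 17982 frames. 59753 ÷ 17982 → 3 full blocks, remainder 5807.
Within the partial block the first minute is 1800 frames and each further minute 1798, so 3 further minute boundaries passed. Total skipped labels = 18 × 3 + 2 × 3 = 60.
Non-drop label index = 59753 + 60 = 59813; at 30 labels/s that is 00:33:13:23, i.e. DF 00:33:13;23.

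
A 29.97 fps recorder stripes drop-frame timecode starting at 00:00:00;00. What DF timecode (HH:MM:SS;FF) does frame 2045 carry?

Each 10-minute DF block holds 10 × 60 × 30 − 9 × 2 = 17982 frames. 2045 ÷ 17982 → 0 full blocks, remainder 2045.
Within the partial block the first minute is 1800 frames and each further minute 1798, so 1 further minute boundary passed. Total skipped labels = 18 × 0 + 2 × 1 = 2.
Non-drop label index = 2045 + 2 = 2047; at 30 labels/s that is 00:01:08:07, i.e. DF 00:01:08;07.

00:01:08;07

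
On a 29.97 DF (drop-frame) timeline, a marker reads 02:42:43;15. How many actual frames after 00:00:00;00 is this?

292613

Complete 10-minute blocks: 16, each 17982 frames → 287712.
Remaining 2 whole minutes in the current block: 1800 + 1 × 1798 = 3598 frames.
Within the current minute: 43 × 30 + 15 − 2 = 1303 (labels ;00/;01 skipped at this minute). Total = 287712 + 3598 + 1303 = 292613.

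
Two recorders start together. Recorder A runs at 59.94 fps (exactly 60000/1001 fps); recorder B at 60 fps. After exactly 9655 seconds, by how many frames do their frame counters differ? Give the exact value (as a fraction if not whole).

579300/1001 frames

A emits 60000/1001 × 9655 = 579300000/1001 frames; B emits 60 × 9655 = 579300.
Difference = 579300/1001 frames (≈ 578.7213); B is ahead of A.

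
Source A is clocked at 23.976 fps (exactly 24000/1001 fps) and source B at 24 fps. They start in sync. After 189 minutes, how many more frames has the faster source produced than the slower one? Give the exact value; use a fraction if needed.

38880/143 frames

189 min = 11340 s.
A emits 24000/1001 × 11340 = 38880000/143 frames; B emits 24 × 11340 = 272160.
Difference = 38880/143 frames (≈ 271.8881); B is ahead of A.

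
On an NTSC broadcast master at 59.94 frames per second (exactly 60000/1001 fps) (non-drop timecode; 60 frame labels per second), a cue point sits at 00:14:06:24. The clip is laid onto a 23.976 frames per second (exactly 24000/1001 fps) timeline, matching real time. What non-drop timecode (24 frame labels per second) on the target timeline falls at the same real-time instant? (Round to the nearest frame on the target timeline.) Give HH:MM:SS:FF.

Source frame index: (0×3600 + 14×60 + 6) × 60 + 24 = 50784.
Real time: 50784 / (60000/1001) = 529529/625 s.
Target frame: (529529/625) × (24000/1001) = 101568/5 ≈ 20313.600 → 20314.
At 24 labels/s: frame 20314 → 00:14:06:10.

00:14:06:10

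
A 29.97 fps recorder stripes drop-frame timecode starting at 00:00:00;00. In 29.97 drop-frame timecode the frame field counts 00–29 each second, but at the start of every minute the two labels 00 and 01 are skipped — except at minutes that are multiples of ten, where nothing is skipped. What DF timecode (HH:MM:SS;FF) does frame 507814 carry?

Each 10-minute DF block holds 10 × 60 × 30 − 9 × 2 = 17982 frames. 507814 ÷ 17982 → 28 full blocks, remainder 4318.
Within the partial block the first minute is 1800 frames and each further minute 1798, so 2 further minute boundaries passed. Total skipped labels = 18 × 28 + 2 × 2 = 508.
Non-drop label index = 507814 + 508 = 508322; at 30 labels/s that is 04:42:24:02, i.e. DF 04:42:24;02.

04:42:24;02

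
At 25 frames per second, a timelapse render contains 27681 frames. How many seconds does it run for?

1107.24 seconds

Running time = 27681 / (25) = 1107.24 s.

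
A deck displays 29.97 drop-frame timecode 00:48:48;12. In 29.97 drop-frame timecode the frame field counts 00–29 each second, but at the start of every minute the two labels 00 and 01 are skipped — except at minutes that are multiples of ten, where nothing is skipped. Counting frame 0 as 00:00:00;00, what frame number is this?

Complete 10-minute blocks: 4, each 17982 frames → 71928.
Remaining 8 whole minutes in the current block: 1800 + 7 × 1798 = 14386 frames.
Within the current minute: 48 × 30 + 12 − 2 = 1450 (labels ;00/;01 skipped at this minute). Total = 71928 + 14386 + 1450 = 87764.

87764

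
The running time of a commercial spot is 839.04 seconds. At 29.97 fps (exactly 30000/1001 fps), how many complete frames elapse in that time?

25146 frames

Frames = 839.04 × 30000/1001 = 25171200/1001 ≈ 25146.0539.
Complete frames: 25146.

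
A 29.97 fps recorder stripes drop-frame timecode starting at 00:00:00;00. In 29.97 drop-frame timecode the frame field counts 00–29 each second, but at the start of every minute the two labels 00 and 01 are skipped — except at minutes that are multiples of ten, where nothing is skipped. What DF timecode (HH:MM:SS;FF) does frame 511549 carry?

Each 10-minute DF block holds 10 × 60 × 30 − 9 × 2 = 17982 frames. 511549 ÷ 17982 → 28 full blocks, remainder 8053.
Within the partial block the first minute is 1800 frames and each further minute 1798, so 4 further minute boundaries passed. Total skipped labels = 18 × 28 + 2 × 4 = 512.
Non-drop label index = 511549 + 512 = 512061; at 30 labels/s that is 04:44:28:21, i.e. DF 04:44:28;21.

04:44:28;21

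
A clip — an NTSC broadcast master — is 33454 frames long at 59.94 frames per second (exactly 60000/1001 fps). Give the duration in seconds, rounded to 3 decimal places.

Running time = 33454 × 1001/60000 = 16743727/30000 s ≈ 558.124 s.

558.124 seconds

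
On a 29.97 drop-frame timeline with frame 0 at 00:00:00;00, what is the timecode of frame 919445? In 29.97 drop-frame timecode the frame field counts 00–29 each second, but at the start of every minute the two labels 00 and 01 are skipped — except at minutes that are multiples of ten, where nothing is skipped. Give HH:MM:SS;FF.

Each 10-minute DF block holds 10 × 60 × 30 − 9 × 2 = 17982 frames. 919445 ÷ 17982 → 51 full blocks, remainder 2363.
Within the partial block the first minute is 1800 frames and each further minute 1798, so 1 further minute boundary passed. Total skipped labels = 18 × 51 + 2 × 1 = 920.
Non-drop label index = 919445 + 920 = 920365; at 30 labels/s that is 08:31:18:25, i.e. DF 08:31:18;25.

08:31:18;25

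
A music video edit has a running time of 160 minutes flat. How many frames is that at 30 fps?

288000 frames

160 min = 9600 s.
Frames = 9600 × 30 = 288000.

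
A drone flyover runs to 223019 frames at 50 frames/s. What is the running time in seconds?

4460.38 seconds

Running time = 223019 / (50) = 4460.38 s.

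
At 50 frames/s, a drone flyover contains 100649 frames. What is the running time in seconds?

2012.98 seconds

Running time = 100649 / (50) = 2012.98 s.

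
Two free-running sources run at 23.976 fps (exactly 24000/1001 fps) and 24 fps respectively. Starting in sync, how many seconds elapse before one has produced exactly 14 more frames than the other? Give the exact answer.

7007/12 seconds

The gap grows by |24 − 24000/1001| = 24/1001 frames per second.
Time for a 14-frame gap: 14 ÷ (24/1001) = 7007/12 s.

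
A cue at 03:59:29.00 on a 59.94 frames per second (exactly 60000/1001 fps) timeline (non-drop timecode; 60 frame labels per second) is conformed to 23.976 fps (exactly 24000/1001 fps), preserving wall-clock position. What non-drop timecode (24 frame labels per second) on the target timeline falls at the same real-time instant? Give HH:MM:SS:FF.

Source frame index: (3×3600 + 59×60 + 29) × 60 + 0 = 862140.
Real time: 862140 / (60000/1001) = 14383369/1000 s.
Target frame: (14383369/1000) × (24000/1001) = 344856.
At 24 labels/s: frame 344856 → 03:59:29:00.

03:59:29:00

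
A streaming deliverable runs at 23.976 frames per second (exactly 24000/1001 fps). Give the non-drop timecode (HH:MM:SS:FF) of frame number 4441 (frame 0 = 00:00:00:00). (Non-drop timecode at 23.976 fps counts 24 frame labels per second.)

00:03:05:01

4441 ÷ 24 = 185 full seconds, remainder 1 frame.
185 s = 0 h 3 min 5 s.
Timecode: 00:03:05:01.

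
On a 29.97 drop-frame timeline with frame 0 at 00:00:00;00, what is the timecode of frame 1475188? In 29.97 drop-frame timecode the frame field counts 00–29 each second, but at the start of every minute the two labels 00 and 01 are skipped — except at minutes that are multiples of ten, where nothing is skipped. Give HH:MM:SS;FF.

13:40:22;04

Ten DF minutes hold 17982 frames, so frame 1475188 lies in block 82 (frames 1474524–1492505) with 664 frames into that block.
The block's first minute is 1800 frames and the rest 1798 each; 664 frames reaches minute 0, so 82 × 18 + 0 × 2 = 1476 labels have been skipped so far.
Adding those back, label number 1475188 + 1476 = 1476664 at 30 labels/s is 49222 s + 4 f = 13 h 40 min 22 s frame 4, i.e. 13:40:22;04.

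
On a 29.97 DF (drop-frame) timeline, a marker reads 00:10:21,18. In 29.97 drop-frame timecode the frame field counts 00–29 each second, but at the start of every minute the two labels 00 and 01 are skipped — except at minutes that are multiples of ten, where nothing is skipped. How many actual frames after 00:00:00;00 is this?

18630

Complete 10-minute blocks: 1, each 17982 frames → 17982.
Remaining 0 whole minutes in the current block: 0 frames.
Within the current minute: 21 × 30 + 18 = 648. Total = 17982 + 0 + 648 = 18630.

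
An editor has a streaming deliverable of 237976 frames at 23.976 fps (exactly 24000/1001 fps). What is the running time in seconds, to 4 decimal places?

9925.5823 seconds

Running time = 237976 × 1001/24000 = 29776747/3000 s ≈ 9925.5823 s.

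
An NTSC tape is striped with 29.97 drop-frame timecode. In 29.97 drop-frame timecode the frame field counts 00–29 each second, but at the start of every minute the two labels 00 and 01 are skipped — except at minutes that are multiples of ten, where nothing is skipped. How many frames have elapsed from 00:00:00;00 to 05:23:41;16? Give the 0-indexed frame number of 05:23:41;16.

582064

As if non-drop at 30 labels/s: (5 × 3600 + 23 × 60 + 41) × 30 + 16 = 582646.
Minute boundaries passed: 323; those not divisible by 10: 323 − 32 = 291; dropped labels = 2 × 291 = 582.
Actual frame index = 582646 − 582 = 582064.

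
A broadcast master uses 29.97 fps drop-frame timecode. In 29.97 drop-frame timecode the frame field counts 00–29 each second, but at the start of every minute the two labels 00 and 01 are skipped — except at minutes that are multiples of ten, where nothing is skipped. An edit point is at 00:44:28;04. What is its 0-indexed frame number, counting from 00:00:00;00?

Complete 10-minute blocks: 4, each 17982 frames → 71928.
Remaining 4 whole minutes in the current block: 1800 + 3 × 1798 = 7194 frames.
Within the current minute: 28 × 30 + 4 − 2 = 842 (labels ;00/;01 skipped at this minute). Total = 71928 + 7194 + 842 = 79964.

79964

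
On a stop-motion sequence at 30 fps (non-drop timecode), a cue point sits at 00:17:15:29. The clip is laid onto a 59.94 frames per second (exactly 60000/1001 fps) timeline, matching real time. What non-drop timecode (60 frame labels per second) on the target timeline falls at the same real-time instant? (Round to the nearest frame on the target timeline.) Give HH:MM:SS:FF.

Source frame index: (0×3600 + 17×60 + 15) × 30 + 29 = 31079.
Real time: 31079 / (30) = 31079/30 s.
Target frame: (31079/30) × (60000/1001) = 62158000/1001 ≈ 62095.904 → 62096.
At 60 labels/s: frame 62096 → 00:17:14:56.

00:17:14:56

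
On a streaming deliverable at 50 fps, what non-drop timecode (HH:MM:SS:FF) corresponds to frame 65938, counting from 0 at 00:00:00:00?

00:21:58:38

65938 ÷ 50 = 1318 full seconds, remainder 38 frames.
1318 s = 0 h 21 min 58 s.
Timecode: 00:21:58:38.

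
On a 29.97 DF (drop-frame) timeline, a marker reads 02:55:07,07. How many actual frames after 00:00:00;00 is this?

314901

As if non-drop at 30 labels/s: (2 × 3600 + 55 × 60 + 7) × 30 + 7 = 315217.
Minute boundaries passed: 175; those not divisible by 10: 175 − 17 = 158; dropped labels = 2 × 158 = 316.
Actual frame index = 315217 − 316 = 314901.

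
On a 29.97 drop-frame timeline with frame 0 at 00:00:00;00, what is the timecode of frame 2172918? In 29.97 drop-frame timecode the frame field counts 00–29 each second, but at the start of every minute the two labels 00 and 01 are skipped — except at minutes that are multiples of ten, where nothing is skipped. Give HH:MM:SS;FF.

20:08:23;04

Ten DF minutes hold 17982 frames, so frame 2172918 lies in block 120 (frames 2157840–2175821) with 15078 frames into that block.
The block's first minute is 1800 frames and the rest 1798 each; 15078 frames reaches minute 8, so 120 × 18 + 8 × 2 = 2176 labels have been skipped so far.
Adding those back, label number 2172918 + 2176 = 2175094 at 30 labels/s is 72503 s + 4 f = 20 h 8 min 23 s frame 4, i.e. 20:08:23;04.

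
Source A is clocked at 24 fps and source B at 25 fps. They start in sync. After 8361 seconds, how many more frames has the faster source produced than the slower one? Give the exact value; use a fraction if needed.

8361 frames

A emits 24 × 8361 = 200664 frames; B emits 25 × 8361 = 209025.
Difference = 8361 frames; B is ahead of A.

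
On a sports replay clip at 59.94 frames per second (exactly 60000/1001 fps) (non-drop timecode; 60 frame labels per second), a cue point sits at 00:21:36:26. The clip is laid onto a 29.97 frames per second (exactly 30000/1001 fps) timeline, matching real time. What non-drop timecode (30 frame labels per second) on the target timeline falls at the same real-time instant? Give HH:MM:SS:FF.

00:21:36:13

Source frame index: (0×3600 + 21×60 + 36) × 60 + 26 = 77786.
Real time: 77786 / (60000/1001) = 38931893/30000 s.
Target frame: (38931893/30000) × (30000/1001) = 38893.
At 30 labels/s: frame 38893 → 00:21:36:13.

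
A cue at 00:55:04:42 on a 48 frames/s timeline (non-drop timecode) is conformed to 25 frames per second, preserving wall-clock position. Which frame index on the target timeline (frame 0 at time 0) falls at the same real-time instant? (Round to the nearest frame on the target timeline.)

Source frame index: (0×3600 + 55×60 + 4) × 48 + 42 = 158634.
Real time: 158634 / (48) = 26439/8 s.
Target frame: (26439/8) × (25) = 660975/8 ≈ 82621.875 → 82622.

frame 82622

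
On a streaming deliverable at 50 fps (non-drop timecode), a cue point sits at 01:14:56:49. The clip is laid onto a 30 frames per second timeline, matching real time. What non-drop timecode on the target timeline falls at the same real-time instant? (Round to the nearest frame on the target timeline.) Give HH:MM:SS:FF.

Source frame index: (1×3600 + 14×60 + 56) × 50 + 49 = 224849.
Real time: 224849 / (50) = 224849/50 s.
Target frame: (224849/50) × (30) = 674547/5 ≈ 134909.400 → 134909.
At 30 labels/s: frame 134909 → 01:14:56:29.

01:14:56:29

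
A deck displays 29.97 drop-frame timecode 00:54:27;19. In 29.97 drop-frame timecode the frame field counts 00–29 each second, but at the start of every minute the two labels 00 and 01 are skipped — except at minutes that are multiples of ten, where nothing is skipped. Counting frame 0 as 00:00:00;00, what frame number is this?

97931

Complete 10-minute blocks: 5, each 17982 frames → 89910.
Remaining 4 whole minutes in the current block: 1800 + 3 × 1798 = 7194 frames.
Within the current minute: 27 × 30 + 19 − 2 = 827 (labels ;00/;01 skipped at this minute). Total = 89910 + 7194 + 827 = 97931.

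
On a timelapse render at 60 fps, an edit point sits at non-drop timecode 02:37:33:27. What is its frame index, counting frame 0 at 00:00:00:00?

Total seconds to the label: (2 × 3600 + 37 × 60 + 33) = 9453.
Frame index = 9453 × 60 + 27 = 567207.

frame 567207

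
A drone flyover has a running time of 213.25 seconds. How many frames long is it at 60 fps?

Frames = 213.25 × 60 = 12795.

12795 frames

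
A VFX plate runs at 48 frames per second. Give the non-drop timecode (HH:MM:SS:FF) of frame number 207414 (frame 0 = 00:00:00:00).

01:12:01:06

207414 ÷ 48 = 4321 full seconds, remainder 6 frames.
4321 s = 1 h 12 min 1 s.
Timecode: 01:12:01:06.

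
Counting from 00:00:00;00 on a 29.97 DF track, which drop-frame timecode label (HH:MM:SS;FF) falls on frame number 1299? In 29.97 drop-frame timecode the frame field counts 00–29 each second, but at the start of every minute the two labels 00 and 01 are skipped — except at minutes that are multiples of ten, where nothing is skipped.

Each 10-minute DF block holds 10 × 60 × 30 − 9 × 2 = 17982 frames. 1299 ÷ 17982 → 0 full blocks, remainder 1299.
Within the partial block the first minute is 1800 frames and each further minute 1798, so 0 further minute boundaries passed. Total skipped labels = 18 × 0 + 2 × 0 = 0.
Non-drop label index = 1299 + 0 = 1299; at 30 labels/s that is 00:00:43:09, i.e. DF 00:00:43;09.

00:00:43;09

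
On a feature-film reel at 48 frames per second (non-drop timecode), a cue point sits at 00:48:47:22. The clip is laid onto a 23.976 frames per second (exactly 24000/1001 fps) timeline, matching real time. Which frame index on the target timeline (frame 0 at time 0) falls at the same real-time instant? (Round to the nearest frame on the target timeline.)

frame 70189

Source frame index: (0×3600 + 48×60 + 47) × 48 + 22 = 140518.
Real time: 140518 / (48) = 70259/24 s.
Target frame: (70259/24) × (24000/1001) = 10037000/143 ≈ 70188.811 → 70189.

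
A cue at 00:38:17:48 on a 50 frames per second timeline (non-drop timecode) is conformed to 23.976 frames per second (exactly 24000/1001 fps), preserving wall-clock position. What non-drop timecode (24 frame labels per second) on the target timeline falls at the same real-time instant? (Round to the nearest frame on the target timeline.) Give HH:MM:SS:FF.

Source frame index: (0×3600 + 38×60 + 17) × 50 + 48 = 114898.
Real time: 114898 / (50) = 57449/25 s.
Target frame: (57449/25) × (24000/1001) = 7878720/143 ≈ 55095.944 → 55096.
At 24 labels/s: frame 55096 → 00:38:15:16.

00:38:15:16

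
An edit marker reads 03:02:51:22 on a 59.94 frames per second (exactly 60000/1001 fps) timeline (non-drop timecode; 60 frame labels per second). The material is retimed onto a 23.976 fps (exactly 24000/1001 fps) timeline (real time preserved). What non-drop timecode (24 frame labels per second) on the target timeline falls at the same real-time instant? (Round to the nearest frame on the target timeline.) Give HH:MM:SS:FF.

Source frame index: (3×3600 + 2×60 + 51) × 60 + 22 = 658282.
Real time: 658282 / (60000/1001) = 329470141/30000 s.
Target frame: (329470141/30000) × (24000/1001) = 1316564/5 ≈ 263312.800 → 263313.
At 24 labels/s: frame 263313 → 03:02:51:09.

03:02:51:09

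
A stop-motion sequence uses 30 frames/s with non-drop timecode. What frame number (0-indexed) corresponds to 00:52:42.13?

Total seconds to the label: (0 × 3600 + 52 × 60 + 42) = 3162.
Frame index = 3162 × 30 + 13 = 94873.

94873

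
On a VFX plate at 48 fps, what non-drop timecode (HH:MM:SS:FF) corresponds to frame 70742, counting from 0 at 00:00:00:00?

00:24:33:38

70742 ÷ 48 = 1473 full seconds, remainder 38 frames.
1473 s = 0 h 24 min 33 s.
Timecode: 00:24:33:38.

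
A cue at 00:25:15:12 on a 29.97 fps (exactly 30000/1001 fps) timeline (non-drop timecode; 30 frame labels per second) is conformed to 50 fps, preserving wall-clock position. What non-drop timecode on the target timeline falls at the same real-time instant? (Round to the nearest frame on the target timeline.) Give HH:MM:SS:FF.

00:25:16:46

Source frame index: (0×3600 + 25×60 + 15) × 30 + 12 = 45462.
Real time: 45462 / (30000/1001) = 7584577/5000 s.
Target frame: (7584577/5000) × (50) = 7584577/100 ≈ 75845.770 → 75846.
At 50 labels/s: frame 75846 → 00:25:16:46.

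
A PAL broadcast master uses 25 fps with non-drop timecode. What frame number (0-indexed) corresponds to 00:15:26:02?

frame 23152

Total seconds to the label: (0 × 3600 + 15 × 60 + 26) = 926.
Frame index = 926 × 25 + 2 = 23152.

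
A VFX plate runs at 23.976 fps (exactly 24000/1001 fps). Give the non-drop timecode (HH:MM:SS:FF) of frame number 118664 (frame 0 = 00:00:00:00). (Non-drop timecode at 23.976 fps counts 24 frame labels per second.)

118664 ÷ 24 = 4944 full seconds, remainder 8 frames.
4944 s = 1 h 22 min 24 s.
Timecode: 01:22:24:08.

01:22:24:08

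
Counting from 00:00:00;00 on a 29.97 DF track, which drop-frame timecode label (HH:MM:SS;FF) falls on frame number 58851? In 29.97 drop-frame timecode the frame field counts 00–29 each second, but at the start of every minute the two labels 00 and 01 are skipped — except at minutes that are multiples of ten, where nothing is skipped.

00:32:43;19

Each 10-minute DF block holds 10 × 60 × 30 − 9 × 2 = 17982 frames. 58851 ÷ 17982 → 3 full blocks, remainder 4905.
Within the partial block the first minute is 1800 frames and each further minute 1798, so 2 further minute boundaries passed. Total skipped labels = 18 × 3 + 2 × 2 = 58.
Non-drop label index = 58851 + 58 = 58909; at 30 labels/s that is 00:32:43:19, i.e. DF 00:32:43;19.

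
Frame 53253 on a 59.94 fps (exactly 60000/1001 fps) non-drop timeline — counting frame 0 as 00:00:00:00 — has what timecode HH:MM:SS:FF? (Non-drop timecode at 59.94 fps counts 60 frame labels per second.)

00:14:47:33

53253 ÷ 60 = 887 full seconds, remainder 33 frames.
887 s = 0 h 14 min 47 s.
Timecode: 00:14:47:33.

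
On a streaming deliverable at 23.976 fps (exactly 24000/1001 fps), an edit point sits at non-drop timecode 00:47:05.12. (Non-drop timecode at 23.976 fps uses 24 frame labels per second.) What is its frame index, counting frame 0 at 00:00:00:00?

frame 67812

Total seconds to the label: (0 × 3600 + 47 × 60 + 5) = 2825.
Frame index = 2825 × 24 + 12 = 67812.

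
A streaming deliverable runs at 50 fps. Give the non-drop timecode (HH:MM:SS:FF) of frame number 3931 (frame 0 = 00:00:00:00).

3931 ÷ 50 = 78 full seconds, remainder 31 frames.
78 s = 0 h 1 min 18 s.
Timecode: 00:01:18:31.

00:01:18:31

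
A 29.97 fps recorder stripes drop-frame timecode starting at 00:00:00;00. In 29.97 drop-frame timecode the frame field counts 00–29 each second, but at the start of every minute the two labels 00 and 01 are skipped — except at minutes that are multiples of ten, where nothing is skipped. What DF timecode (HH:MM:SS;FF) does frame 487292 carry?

Each 10-minute DF block holds 10 × 60 × 30 − 9 × 2 = 17982 frames. 487292 ÷ 17982 → 27 full blocks, remainder 1778.
Within the partial block the first minute is 1800 frames and each further minute 1798, so 0 further minute boundaries passed. Total skipped labels = 18 × 27 + 2 × 0 = 486.
Non-drop label index = 487292 + 486 = 487778; at 30 labels/s that is 04:30:59:08, i.e. DF 04:30:59;08.

04:30:59;08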